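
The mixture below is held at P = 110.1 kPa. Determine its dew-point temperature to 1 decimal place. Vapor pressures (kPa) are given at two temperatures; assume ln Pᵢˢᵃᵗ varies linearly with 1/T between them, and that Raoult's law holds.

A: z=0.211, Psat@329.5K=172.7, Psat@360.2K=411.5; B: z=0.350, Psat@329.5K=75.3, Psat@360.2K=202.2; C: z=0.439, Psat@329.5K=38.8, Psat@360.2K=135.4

Dew-point temperature: Σzᵢ·P/Pᵢˢᵃᵗ(T) = 1. Interpolate ln Pᵢˢᵃᵗ = aᵢ + bᵢ/T.
  T = 329.5 K: ΣzᵢP/Pᵢˢᵃᵗ = 1.8920
  T = 360.2 K: ΣzᵢP/Pᵢˢᵃᵗ = 0.6040
  T = 344.9 K: ΣzᵢP/Pᵢˢᵃᵗ = 1.0376
  T = 352.5 K: ΣzᵢP/Pᵢˢᵃᵗ = 0.7880
  T = 348.7 K: ΣzᵢP/Pᵢˢᵃᵗ = 0.9027
  T = 346.8 K: ΣzᵢP/Pᵢˢᵃᵗ = 0.9674
Interpolating between 344.9 K and 346.8 K gives T ≈ 345.9 K.

T = 345.9 K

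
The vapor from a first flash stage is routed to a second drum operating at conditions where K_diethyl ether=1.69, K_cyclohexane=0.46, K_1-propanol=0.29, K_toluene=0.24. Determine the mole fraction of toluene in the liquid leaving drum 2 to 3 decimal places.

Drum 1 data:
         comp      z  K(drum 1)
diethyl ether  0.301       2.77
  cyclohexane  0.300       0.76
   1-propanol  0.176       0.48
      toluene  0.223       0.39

Drum 1:
Rachford–Rice: g(ψ₁) = Σ zᵢ(Kᵢ−1)/(1+ψ₁(Kᵢ−1)) = 0.
g(0) = ΣzᵢKᵢ − 1 = 0.233 and g(1) = 1 − Σzᵢ/Kᵢ = -0.442, so a root lies in (0, 1).
Newton–Raphson from ψ₁ = 0.41:
  ψ₁ = 0.410: g = -0.0688, g' = -0.562 → ψ₁ = 0.288
  ψ₁ = 0.288: g = 0.0031, g' = -0.622 → ψ₁ = 0.293
Converged at ψ₁ = 0.293.
Drum-1 compositions:
  diethyl ether: x = 0.198, y = 0.549
  cyclohexane: x = 0.323, y = 0.245
  1-propanol: x = 0.208, y = 0.100
  toluene: x = 0.271, y = 0.106
Drum-2 feed = drum-1 vapor: z₂ = (0.5493, 0.2452, 0.0996, 0.1059).
Drum 2:
Let ψ₂ = V/F and solve Σ zᵢ(Kᵢ−1)/(1+ψ₂(Kᵢ−1)) = 0.
Feasibility: ΣzᵢKᵢ = 1.095, Σzᵢ/Kᵢ = 1.643 — both > 1, two phases present.
Iterate (Newton) starting at ψ₂ = 0.5:
  ψ₂ = 0.500: g = -0.1391, g' = -0.559 → ψ₂ = 0.251
  ψ₂ = 0.251: g = -0.0157, g' = -0.453 → ψ₂ = 0.216
Converged at ψ₂ = 0.216.
  diethyl ether: x = 0.478, y = 0.808
  cyclohexane: x = 0.278, y = 0.128
  1-propanol: x = 0.118, y = 0.034
  toluene: x = 0.127, y = 0.030

x_toluene (drum 2) = 0.127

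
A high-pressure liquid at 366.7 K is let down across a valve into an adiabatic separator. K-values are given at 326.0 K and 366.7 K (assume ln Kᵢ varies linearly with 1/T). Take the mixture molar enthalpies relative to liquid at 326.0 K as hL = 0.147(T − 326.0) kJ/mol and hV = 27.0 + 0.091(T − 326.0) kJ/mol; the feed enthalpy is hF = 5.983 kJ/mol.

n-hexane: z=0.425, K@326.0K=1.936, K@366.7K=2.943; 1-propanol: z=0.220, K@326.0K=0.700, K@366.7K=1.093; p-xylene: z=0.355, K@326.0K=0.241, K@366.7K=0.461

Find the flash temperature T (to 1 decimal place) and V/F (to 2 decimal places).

T = 330.7 K, V/F = 0.20

Adiabatic flash: solve Rachford–Rice at each trial T, then check hF = ψ·hV(T) + (1−ψ)·hL(T).
  T = 326.0 K: K = (1.936, 0.700, 0.241), RR gives ψ = 0.107, H_out = 2.895 kJ/mol
  T = 366.7 K: K = (2.943, 1.093, 0.461), RR gives ψ = 0.810, H_out = 26.017 kJ/mol
  T = 346.4 K: K = (2.418, 0.887, 0.340), RR gives ψ = 0.463, H_out = 14.973 kJ/mol
  T = 336.2 K: K = (2.171, 0.791, 0.288), RR gives ψ = 0.296, H_out = 9.324 kJ/mol
  T = 331.1 K: K = (2.052, 0.745, 0.264), RR gives ψ = 0.206, H_out = 6.253 kJ/mol
  T = 328.6 K: K = (1.995, 0.723, 0.252), RR gives ψ = 0.159, H_out = 4.650 kJ/mol
  T = 329.9 K: K = (2.024, 0.734, 0.258), RR gives ψ = 0.184, H_out = 5.493 kJ/mol
Linear interpolation between T = 329.9 (H_out = 5.493) and T = 331.1 (H_out = 6.253) on hF = 5.983 gives T ≈ 330.7 K, at which ψ = 0.20.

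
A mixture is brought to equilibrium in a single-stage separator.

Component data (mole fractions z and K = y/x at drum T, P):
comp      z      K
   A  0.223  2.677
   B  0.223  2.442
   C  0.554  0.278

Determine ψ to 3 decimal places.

ψ = 0.262

Rachford–Rice: g(ψ) = Σ zᵢ(Kᵢ−1)/(1+ψ(Kᵢ−1)) = 0.
Check two-phase: ΣzᵢKᵢ = 1.296 > 1 and Σzᵢ/Kᵢ = 2.167 > 1, so g(0) = 0.296 > 0 and g(1) = -1.167 < 0.
Iterate (Newton) starting at ψ = 0.33:
  ψ = 0.330: g = -0.0665, g' = -0.970 → ψ = 0.262
Converged at ψ = 0.262.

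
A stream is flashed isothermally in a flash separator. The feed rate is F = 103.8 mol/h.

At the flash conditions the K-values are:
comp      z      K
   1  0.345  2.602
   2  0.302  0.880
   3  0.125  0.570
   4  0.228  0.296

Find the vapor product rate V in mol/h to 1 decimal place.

Let ψ = V/F and solve Σ zᵢ(Kᵢ−1)/(1+ψ(Kᵢ−1)) = 0.
g(0) = ΣzᵢKᵢ − 1 = 0.302 and g(1) = 1 − Σzᵢ/Kᵢ = -0.465, so a root lies in (0, 1).
Newton iteration, ψ⁰ = 0.5:
  ψ = 0.500: g = -0.0478, g' = -0.585 → ψ = 0.418
Converged at ψ = 0.418.
Then V = ψ·F = 0.4178·103.8 = 43.4 mol/h and L = F − V = 60.4 mol/h.

V = 43.4 mol/h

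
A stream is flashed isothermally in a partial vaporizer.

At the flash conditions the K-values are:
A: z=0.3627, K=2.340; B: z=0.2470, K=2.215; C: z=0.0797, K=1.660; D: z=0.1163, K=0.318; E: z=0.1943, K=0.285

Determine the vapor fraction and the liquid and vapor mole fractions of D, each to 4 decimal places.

Newton–Raphson from ψ = 0.5:
  ψ = 0.5000: g = 0.18069, g' = -0.7594 → ψ = 0.7379
  ψ = 0.7379: g = -0.01578, g' = -0.9461 → ψ = 0.7212
  ψ = 0.7212: g = -0.00021, g' = -0.9209 → ψ = 0.7210
Converged at ψ = 0.7210.
Compositions from xᵢ = zᵢ/(1+ψ(Kᵢ−1)), yᵢ = Kᵢxᵢ:
  A: x = 0.1845, y = 0.4317
  B: x = 0.1317, y = 0.2916
  C: x = 0.0540, y = 0.0896
  D: x = 0.2288, y = 0.0728
  E: x = 0.4010, y = 0.1143

ψ = 0.7210, x_D = 0.2288, y_D = 0.0728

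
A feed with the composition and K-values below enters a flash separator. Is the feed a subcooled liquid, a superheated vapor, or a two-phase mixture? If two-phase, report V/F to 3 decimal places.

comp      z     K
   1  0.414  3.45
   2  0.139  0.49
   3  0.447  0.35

two-phase, V/F = 0.430

ΣzᵢKᵢ = 1.653; Σzᵢ/Kᵢ = 1.681.
Both exceed 1, so a two-phase solution exists.
Newton–Raphson from ψ = 0.5:
  ψ = 0.500: g = -0.0697, g' = -0.982 → ψ = 0.429
  ψ = 0.429: g = 0.0009, g' = -1.013 → ψ = 0.430
Converged at ψ = 0.430.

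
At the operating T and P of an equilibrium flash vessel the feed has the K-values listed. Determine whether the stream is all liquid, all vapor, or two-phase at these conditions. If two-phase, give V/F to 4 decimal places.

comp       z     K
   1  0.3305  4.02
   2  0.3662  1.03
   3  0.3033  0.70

all vapor

ΣzᵢKᵢ = 1.9181; Σzᵢ/Kᵢ = 0.8710.
Since Σzᵢ/Kᵢ < 1 the mixture is above its dew point — single vapor phase.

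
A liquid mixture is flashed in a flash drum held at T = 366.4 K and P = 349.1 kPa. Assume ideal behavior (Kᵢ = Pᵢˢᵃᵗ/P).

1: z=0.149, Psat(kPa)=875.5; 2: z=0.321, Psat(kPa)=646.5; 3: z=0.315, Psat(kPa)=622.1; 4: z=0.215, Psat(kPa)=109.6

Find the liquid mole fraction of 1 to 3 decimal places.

x_1 = 0.063

Raoult's law: Kᵢ = Pᵢˢᵃᵗ/P = Pᵢˢᵃᵗ/349.1.
  K_1 = 875.5/349.1 = 2.50788, K_2 = 646.5/349.1 = 1.85190, K_3 = 622.1/349.1 = 1.78201, K_4 = 109.6/349.1 = 0.31395
Rachford–Rice: g(ψ) = Σ zᵢ(Kᵢ−1)/(1+ψ(Kᵢ−1)) = 0.
Check two-phase: ΣzᵢKᵢ = 1.597 > 1 and Σzᵢ/Kᵢ = 1.094 > 1, so g(0) = 0.597 > 0 and g(1) = -0.094 < 0.
Newton iteration, ψ⁰ = 0.5:
  ψ = 0.500: g = 0.2724, g' = -0.559 → ψ = 0.988
  ψ = 0.988: g = -0.0797, g' = -1.158 → ψ = 0.919
  ψ = 0.919: g = -0.0081, g' = -0.939 → ψ = 0.910
Converged at ψ = 0.910.
Compositions from xᵢ = zᵢ/(1+ψ(Kᵢ−1)), yᵢ = Kᵢxᵢ:
  1: x = 0.063, y = 0.158
  2: x = 0.181, y = 0.335
  3: x = 0.184, y = 0.328
  4: x = 0.572, y = 0.180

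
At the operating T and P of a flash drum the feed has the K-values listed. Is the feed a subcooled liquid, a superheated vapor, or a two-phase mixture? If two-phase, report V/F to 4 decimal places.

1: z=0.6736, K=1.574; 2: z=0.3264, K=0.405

ΣzᵢKᵢ = 1.1924; Σzᵢ/Kᵢ = 1.2339.
Both exceed 1, so a two-phase solution exists.
Rachford–Rice: g(ψ) = Σ zᵢ(Kᵢ−1)/(1+ψ(Kᵢ−1)) = 0.
Newton–Raphson from ψ = 0.35:
  ψ = 0.3500: g = 0.07667, g' = -0.3382 → ψ = 0.5767
  ψ = 0.5767: g = -0.00517, g' = -0.3931 → ψ = 0.5635
Converged at ψ = 0.5635.

two-phase, V/F = 0.5635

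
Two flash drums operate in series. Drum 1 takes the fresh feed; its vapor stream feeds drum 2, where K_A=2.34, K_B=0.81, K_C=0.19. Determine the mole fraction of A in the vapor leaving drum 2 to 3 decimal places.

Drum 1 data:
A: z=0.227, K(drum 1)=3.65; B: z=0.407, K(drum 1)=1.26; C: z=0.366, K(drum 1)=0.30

Drum 1:
Let ψ₁ = V/F and solve Σ zᵢ(Kᵢ−1)/(1+ψ₁(Kᵢ−1)) = 0.
Feasibility: ΣzᵢKᵢ = 1.451, Σzᵢ/Kᵢ = 1.605 — both > 1, two phases present.
Newton–Raphson from ψ₁ = 0.5:
  ψ₁ = 0.500: g = -0.0418, g' = -0.741 → ψ₁ = 0.444
  ψ₁ = 0.444: g = -0.0002, g' = -0.736 → ψ₁ = 0.443
Converged at ψ₁ = 0.443.
Drum-1 compositions:
  A: x = 0.104, y = 0.381
  B: x = 0.365, y = 0.460
  C: x = 0.531, y = 0.159
Drum-2 feed = drum-1 vapor: z₂ = (0.3810, 0.4598, 0.1592).
Drum 2:
Rachford–Rice: g(ψ₂) = Σ zᵢ(Kᵢ−1)/(1+ψ₂(Kᵢ−1)) = 0.
Check two-phase: ΣzᵢKᵢ = 1.294 > 1 and Σzᵢ/Kᵢ = 1.568 > 1, so g(0) = 0.294 > 0 and g(1) = -0.568 < 0.
Newton–Raphson from ψ₂ = 0.5:
  ψ₂ = 0.500: g = -0.0076, g' = -0.561 → ψ₂ = 0.486
Converged at ψ₂ = 0.486.
  A: x = 0.231, y = 0.540
  B: x = 0.507, y = 0.410
  C: x = 0.263, y = 0.050

y_A (drum 2) = 0.540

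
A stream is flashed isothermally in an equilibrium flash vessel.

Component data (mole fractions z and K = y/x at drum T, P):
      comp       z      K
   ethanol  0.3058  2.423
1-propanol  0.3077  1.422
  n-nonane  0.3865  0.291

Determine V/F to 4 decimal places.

Material balance + equilibrium reduce to Σ zᵢ(Kᵢ−1)/(1+V/F(Kᵢ−1)) = 0.
Feasibility: ΣzᵢKᵢ = 1.2910, Σzᵢ/Kᵢ = 1.6708 — both > 1, two phases present.
Newton–Raphson from V/F = 0.5:
  V/F = 0.5000: g = -0.06304, g' = -0.7150 → V/F = 0.4118
  V/F = 0.4118: g = -0.00205, g' = -0.6735 → V/F = 0.4088
Converged at V/F = 0.4088.

V/F = 0.4088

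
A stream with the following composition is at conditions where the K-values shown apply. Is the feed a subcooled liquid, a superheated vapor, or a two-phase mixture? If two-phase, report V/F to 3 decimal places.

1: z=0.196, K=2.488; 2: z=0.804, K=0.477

ΣzᵢKᵢ = 0.871; Σzᵢ/Kᵢ = 1.764.
Since ΣzᵢKᵢ < 1 the mixture is below its bubble point — single liquid phase.

subcooled liquid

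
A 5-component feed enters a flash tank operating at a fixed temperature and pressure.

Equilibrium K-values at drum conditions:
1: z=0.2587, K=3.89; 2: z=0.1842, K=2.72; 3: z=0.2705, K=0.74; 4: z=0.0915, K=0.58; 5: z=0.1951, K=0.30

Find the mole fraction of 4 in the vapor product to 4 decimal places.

y_4 = 0.0742

Newton iteration, β⁰ = 0.43:
  β = 0.4300: g = 0.19403, g' = -0.8525 → β = 0.6576
  β = 0.6576: g = 0.01546, g' = -0.7625 → β = 0.6779
  β = 0.6779: g = -0.00005, g' = -0.7676 → β = 0.6778
Converged at β = 0.6778.
Compositions from xᵢ = zᵢ/(1+β(Kᵢ−1)), yᵢ = Kᵢxᵢ:
  1: x = 0.0874, y = 0.3401
  2: x = 0.0850, y = 0.2313
  3: x = 0.3284, y = 0.2430
  4: x = 0.1279, y = 0.0742
  5: x = 0.3712, y = 0.1114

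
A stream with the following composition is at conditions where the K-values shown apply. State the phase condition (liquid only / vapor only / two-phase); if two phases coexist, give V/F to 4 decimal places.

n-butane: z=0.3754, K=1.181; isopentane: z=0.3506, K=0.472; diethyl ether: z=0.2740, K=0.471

liquid only

ΣzᵢKᵢ = 0.7379; Σzᵢ/Kᵢ = 1.6424.
Since ΣzᵢKᵢ < 1 the mixture is below its bubble point — single liquid phase.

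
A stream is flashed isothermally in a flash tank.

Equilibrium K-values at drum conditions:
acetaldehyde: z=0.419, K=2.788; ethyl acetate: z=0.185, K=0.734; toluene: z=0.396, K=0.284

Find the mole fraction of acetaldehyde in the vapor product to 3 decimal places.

Iterate (Newton) starting at β = 0.5:
  β = 0.500: g = -0.1029, g' = -0.883 → β = 0.384
  β = 0.384: g = -0.0013, g' = -0.873 → β = 0.382
Converged at β = 0.382.
Compositions from xᵢ = zᵢ/(1+β(Kᵢ−1)), yᵢ = Kᵢxᵢ:
  acetaldehyde: x = 0.249, y = 0.694
  ethyl acetate: x = 0.206, y = 0.151
  toluene: x = 0.545, y = 0.155

y_acetaldehyde = 0.694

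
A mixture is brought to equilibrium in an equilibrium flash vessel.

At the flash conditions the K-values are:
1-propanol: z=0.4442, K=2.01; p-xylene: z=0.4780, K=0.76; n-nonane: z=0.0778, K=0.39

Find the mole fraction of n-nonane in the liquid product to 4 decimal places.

x_n-nonane = 0.1607

Let β = V/F and solve Σ zᵢ(Kᵢ−1)/(1+β(Kᵢ−1)) = 0.
Check two-phase: ΣzᵢKᵢ = 1.2865 > 1 and Σzᵢ/Kᵢ = 1.0494 > 1, so g(0) = 0.2865 > 0 and g(1) = -0.0494 < 0.
Newton–Raphson from β = 0.55:
  β = 0.5500: g = 0.08484, g' = -0.2894 → β = 0.8432
  β = 0.8432: g = 0.00076, g' = -0.2982 → β = 0.8457
Converged at β = 0.8457.
Compositions from xᵢ = zᵢ/(1+β(Kᵢ−1)), yᵢ = Kᵢxᵢ:
  1-propanol: x = 0.2396, y = 0.4815
  p-xylene: x = 0.5997, y = 0.4558
  n-nonane: x = 0.1607, y = 0.0627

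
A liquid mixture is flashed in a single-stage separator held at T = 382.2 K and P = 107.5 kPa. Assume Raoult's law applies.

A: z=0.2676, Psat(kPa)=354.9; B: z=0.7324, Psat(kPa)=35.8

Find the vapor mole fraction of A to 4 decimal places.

y_A = 0.7418

Raoult's law: Kᵢ = Pᵢˢᵃᵗ/P = Pᵢˢᵃᵗ/107.5.
  K_A = 354.9/107.5 = 3.301395, K_B = 35.8/107.5 = 0.333023
Rachford–Rice: g(β) = Σ zᵢ(Kᵢ−1)/(1+β(Kᵢ−1)) = 0.
Check two-phase: ΣzᵢKᵢ = 1.1274 > 1 and Σzᵢ/Kᵢ = 2.2803 > 1, so g(0) = 0.1274 > 0 and g(1) = -1.2803 < 0.
Iterate (Newton) starting at β = 0.5:
  β = 0.5000: g = -0.44656, g' = -1.0398 → β = 0.0705
  β = 0.0705: g = 0.01722, g' = -1.4078 → β = 0.0828
  β = 0.0828: g = 0.00027, g' = -1.3650 → β = 0.0830
Converged at β = 0.0830.
Compositions from xᵢ = zᵢ/(1+β(Kᵢ−1)), yᵢ = Kᵢxᵢ:
  A: x = 0.2247, y = 0.7418
  B: x = 0.7753, y = 0.2582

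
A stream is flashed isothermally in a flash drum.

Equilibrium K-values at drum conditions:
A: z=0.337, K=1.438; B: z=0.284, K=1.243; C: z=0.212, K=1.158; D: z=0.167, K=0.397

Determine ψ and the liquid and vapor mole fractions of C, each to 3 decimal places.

ψ = 0.808, x_C = 0.188, y_C = 0.218

Rachford–Rice: g(ψ) = Σ zᵢ(Kᵢ−1)/(1+ψ(Kᵢ−1)) = 0.
g(0) = ΣzᵢKᵢ − 1 = 0.149 and g(1) = 1 − Σzᵢ/Kᵢ = -0.067, so a root lies in (0, 1).
Iterate (Newton) starting at ψ = 0.5:
  ψ = 0.500: g = 0.0695, g' = -0.186 → ψ = 0.874
  ψ = 0.874: g = -0.0198, g' = -0.321 → ψ = 0.812
  ψ = 0.812: g = -0.0012, g' = -0.284 → ψ = 0.808
Converged at ψ = 0.808.
Compositions from xᵢ = zᵢ/(1+ψ(Kᵢ−1)), yᵢ = Kᵢxᵢ:
  A: x = 0.249, y = 0.358
  B: x = 0.237, y = 0.295
  C: x = 0.188, y = 0.218
  D: x = 0.326, y = 0.129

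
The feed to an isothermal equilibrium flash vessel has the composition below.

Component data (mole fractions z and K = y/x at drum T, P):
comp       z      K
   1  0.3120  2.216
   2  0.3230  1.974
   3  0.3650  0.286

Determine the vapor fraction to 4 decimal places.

Iterate (Newton) starting at ψ = 0.5:
  ψ = 0.5000: g = 0.04221, g' = -0.7671 → ψ = 0.5550
  ψ = 0.5550: g = -0.00095, g' = -0.8041 → ψ = 0.5538
Converged at ψ = 0.5538.

ψ = 0.5538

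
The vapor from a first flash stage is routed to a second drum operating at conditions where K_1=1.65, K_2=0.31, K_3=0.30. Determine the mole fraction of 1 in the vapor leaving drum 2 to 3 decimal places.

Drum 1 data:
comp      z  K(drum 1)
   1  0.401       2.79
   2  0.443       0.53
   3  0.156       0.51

y_1 (drum 2) = 0.851

Drum 1:
Let ψ₁ = V/F and solve Σ zᵢ(Kᵢ−1)/(1+ψ₁(Kᵢ−1)) = 0.
g(0) = ΣzᵢKᵢ − 1 = 0.433 and g(1) = 1 − Σzᵢ/Kᵢ = -0.285, so a root lies in (0, 1).
Newton iteration, ψ₁⁰ = 0.5:
  ψ₁ = 0.500: g = 0.0054, g' = -0.591 → ψ₁ = 0.509
Converged at ψ₁ = 0.509.
Drum-1 compositions:
  1: x = 0.210, y = 0.585
  2: x = 0.582, y = 0.309
  3: x = 0.208, y = 0.106
Drum-2 feed = drum-1 vapor: z₂ = (0.5854, 0.3086, 0.1060).
Drum 2:
Let ψ₂ = V/F and solve Σ zᵢ(Kᵢ−1)/(1+ψ₂(Kᵢ−1)) = 0.
Check two-phase: ΣzᵢKᵢ = 1.093 > 1 and Σzᵢ/Kᵢ = 1.704 > 1, so g(0) = 0.093 > 0 and g(1) = -0.704 < 0.
Newton–Raphson from ψ₂ = 0.57:
  ψ₂ = 0.570: g = -0.1969, g' = -0.675 → ψ₂ = 0.278
  ψ₂ = 0.278: g = -0.0335, g' = -0.483 → ψ₂ = 0.209
  ψ₂ = 0.209: g = -0.0007, g' = -0.464 → ψ₂ = 0.207
Converged at ψ₂ = 0.207.
  1: x = 0.516, y = 0.851
  2: x = 0.360, y = 0.112
  3: x = 0.124, y = 0.037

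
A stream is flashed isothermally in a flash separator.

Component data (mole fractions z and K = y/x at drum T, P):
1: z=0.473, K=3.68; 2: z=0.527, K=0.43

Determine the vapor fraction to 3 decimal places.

ψ = 0.633

Rachford–Rice: g(ψ) = Σ zᵢ(Kᵢ−1)/(1+ψ(Kᵢ−1)) = 0.
g(0) = ΣzᵢKᵢ − 1 = 0.967 and g(1) = 1 − Σzᵢ/Kᵢ = -0.354, so a root lies in (0, 1).
Binary case is linear: z₁(K₁−1)(1+ψ(K₂−1)) + z₂(K₂−1)(1+ψ(K₁−1)) = 0
⇒ ψ = [z₁(K₁−1)+z₂(K₂−1)] / [−(K₁−1)(K₂−1)] = 0.9673/1.5276 = 0.633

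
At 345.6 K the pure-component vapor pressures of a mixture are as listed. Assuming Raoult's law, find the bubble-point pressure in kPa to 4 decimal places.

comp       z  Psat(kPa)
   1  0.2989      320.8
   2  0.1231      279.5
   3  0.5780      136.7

Pbub = 209.3062 kPa

At the bubble point ψ → 0, so ΣzᵢKᵢ = 1 with Kᵢ = Pᵢˢᵃᵗ/P ⇒ P = ΣzᵢPᵢˢᵃᵗ.
P = 0.2989·320.8 + 0.1231·279.5 + 0.5780·136.7 = 209.3062 kPa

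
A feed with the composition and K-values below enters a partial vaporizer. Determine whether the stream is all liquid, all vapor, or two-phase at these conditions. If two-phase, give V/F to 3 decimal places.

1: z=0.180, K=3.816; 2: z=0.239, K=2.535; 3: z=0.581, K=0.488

ΣzᵢKᵢ = 1.576; Σzᵢ/Kᵢ = 1.332.
Both exceed 1, so a two-phase solution exists.
Let ψ = V/F and solve Σ zᵢ(Kᵢ−1)/(1+ψ(Kᵢ−1)) = 0.
Newton iteration, ψ⁰ = 0.5:
  ψ = 0.500: g = 0.0182, g' = -0.702 → ψ = 0.526
Converged at ψ = 0.526.

two-phase, V/F = 0.526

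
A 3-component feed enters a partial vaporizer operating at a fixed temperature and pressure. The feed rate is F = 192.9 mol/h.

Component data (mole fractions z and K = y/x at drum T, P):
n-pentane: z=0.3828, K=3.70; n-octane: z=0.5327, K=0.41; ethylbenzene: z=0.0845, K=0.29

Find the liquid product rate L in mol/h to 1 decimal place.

L = 115.4 mol/h

Rachford–Rice: g(β) = Σ zᵢ(Kᵢ−1)/(1+β(Kᵢ−1)) = 0.
g(0) = ΣzᵢKᵢ − 1 = 0.6593 and g(1) = 1 − Σzᵢ/Kᵢ = -0.6941, so a root lies in (0, 1).
Iterate (Newton) starting at β = 0.5:
  β = 0.5000: g = -0.09901, g' = -0.9808 → β = 0.3991
  β = 0.3991: g = 0.00272, g' = -1.0468 → β = 0.4017
Converged at β = 0.4017.
Then V = β·F = 0.4017·192.9 = 77.5 mol/h and L = F − V = 115.4 mol/h.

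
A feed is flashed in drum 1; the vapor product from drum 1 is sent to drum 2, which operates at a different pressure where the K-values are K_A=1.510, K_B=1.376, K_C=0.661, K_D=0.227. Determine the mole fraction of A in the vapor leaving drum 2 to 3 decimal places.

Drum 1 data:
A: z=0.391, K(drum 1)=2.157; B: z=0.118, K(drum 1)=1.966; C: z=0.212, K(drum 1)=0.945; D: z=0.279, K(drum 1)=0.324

Drum 1:
Let ψ₁ = V/F and solve Σ zᵢ(Kᵢ−1)/(1+ψ₁(Kᵢ−1)) = 0.
Check two-phase: ΣzᵢKᵢ = 1.366 > 1 and Σzᵢ/Kᵢ = 1.327 > 1, so g(0) = 0.366 > 0 and g(1) = -0.327 < 0.
Iterate (Newton) starting at ψ₁ = 0.54:
  ψ₁ = 0.540: g = 0.0443, g' = -0.563 → ψ₁ = 0.619
  ψ₁ = 0.619: g = -0.0013, g' = -0.598 → ψ₁ = 0.617
Converged at ψ₁ = 0.617.
Drum-1 compositions:
  A: x = 0.228, y = 0.492
  B: x = 0.074, y = 0.145
  C: x = 0.219, y = 0.207
  D: x = 0.478, y = 0.155
Drum-2 feed = drum-1 vapor: z₂ = (0.4922, 0.1454, 0.2074, 0.1550).
Drum 2:
Newton iteration, ψ₂⁰ = 0.5:
  ψ₂ = 0.500: g = -0.0339, g' = -0.376 → ψ₂ = 0.410
  ψ₂ = 0.410: g = -0.0021, g' = -0.334 → ψ₂ = 0.404
Converged at ψ₂ = 0.404.
  A: x = 0.408, y = 0.616
  B: x = 0.126, y = 0.174
  C: x = 0.240, y = 0.159
  D: x = 0.225, y = 0.051

y_A (drum 2) = 0.616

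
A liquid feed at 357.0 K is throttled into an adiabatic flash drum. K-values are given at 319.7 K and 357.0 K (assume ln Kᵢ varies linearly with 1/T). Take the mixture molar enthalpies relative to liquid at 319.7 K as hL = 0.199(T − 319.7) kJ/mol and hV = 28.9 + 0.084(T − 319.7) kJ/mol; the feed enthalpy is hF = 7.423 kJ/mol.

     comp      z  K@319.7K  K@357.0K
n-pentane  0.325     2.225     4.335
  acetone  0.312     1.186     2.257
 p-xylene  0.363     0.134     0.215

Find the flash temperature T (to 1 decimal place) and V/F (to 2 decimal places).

T = 321.9 K, V/F = 0.24

Adiabatic flash: solve Rachford–Rice at each trial T, then check hF = ψ·hV(T) + (1−ψ)·hL(T).
  T = 319.7 K: K = (2.225, 1.186, 0.134), RR gives ψ = 0.194, H_out = 5.601 kJ/mol
  T = 357.0 K: K = (4.335, 2.257, 0.215), RR gives ψ = 0.633, H_out = 23.008 kJ/mol
  T = 338.4 K: K = (3.166, 1.667, 0.172), RR gives ψ = 0.484, H_out = 16.655 kJ/mol
  T = 329.0 K: K = (2.665, 1.412, 0.152), RR gives ψ = 0.368, H_out = 12.086 kJ/mol
  T = 324.4 K: K = (2.441, 1.297, 0.143), RR gives ψ = 0.292, H_out = 9.212 kJ/mol
  T = 322.0 K: K = (2.329, 1.239, 0.138), RR gives ψ = 0.245, H_out = 7.469 kJ/mol
Linear interpolation between T = 319.7 (H_out = 5.601) and T = 322.0 (H_out = 7.469) on hF = 7.423 gives T ≈ 321.9 K, at which ψ = 0.24.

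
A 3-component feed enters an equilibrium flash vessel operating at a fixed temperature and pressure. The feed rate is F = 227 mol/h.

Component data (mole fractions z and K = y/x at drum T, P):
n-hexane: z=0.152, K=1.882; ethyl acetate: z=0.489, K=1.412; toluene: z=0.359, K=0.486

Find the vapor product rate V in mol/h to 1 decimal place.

V = 122.7 mol/h

Material balance + equilibrium reduce to Σ zᵢ(Kᵢ−1)/(1+ψ(Kᵢ−1)) = 0.
Check two-phase: ΣzᵢKᵢ = 1.151 > 1 and Σzᵢ/Kᵢ = 1.166 > 1, so g(0) = 0.151 > 0 and g(1) = -0.166 < 0.
Newton iteration, ψ⁰ = 0.5:
  ψ = 0.500: g = 0.0117, g' = -0.286 → ψ = 0.541
Converged at ψ = 0.541.
Then V = ψ·F = 0.5407·227 = 122.7 mol/h and L = F − V = 104.3 mol/h.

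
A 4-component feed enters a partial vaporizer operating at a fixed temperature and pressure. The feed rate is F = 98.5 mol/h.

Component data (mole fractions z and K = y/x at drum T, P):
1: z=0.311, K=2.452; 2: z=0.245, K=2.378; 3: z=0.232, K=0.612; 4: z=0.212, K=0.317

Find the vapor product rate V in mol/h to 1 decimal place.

Rachford–Rice: g(ψ) = Σ zᵢ(Kᵢ−1)/(1+ψ(Kᵢ−1)) = 0.
Check two-phase: ΣzᵢKᵢ = 1.554 > 1 and Σzᵢ/Kᵢ = 1.278 > 1, so g(0) = 0.554 > 0 and g(1) = -0.278 < 0.
Newton iteration, ψ⁰ = 0.5:
  ψ = 0.500: g = 0.1299, g' = -0.665 → ψ = 0.695
  ψ = 0.695: g = -0.0020, g' = -0.708 → ψ = 0.693
Converged at ψ = 0.693.
Then V = ψ·F = 0.6926·98.5 = 68.2 mol/h and L = F − V = 30.3 mol/h.

V = 68.2 mol/h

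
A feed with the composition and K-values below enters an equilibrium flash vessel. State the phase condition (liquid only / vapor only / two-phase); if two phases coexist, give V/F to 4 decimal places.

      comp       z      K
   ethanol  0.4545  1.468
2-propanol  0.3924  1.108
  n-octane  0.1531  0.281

ΣzᵢKᵢ = 1.1450; Σzᵢ/Kᵢ = 1.2086.
Both exceed 1, so a two-phase solution exists.
Material balance + equilibrium reduce to Σ zᵢ(Kᵢ−1)/(1+ψ(Kᵢ−1)) = 0.
Newton iteration, ψ⁰ = 0.63:
  ψ = 0.6300: g = 0.00272, g' = -0.3279 → ψ = 0.6383
  ψ = 0.6383: g = -0.00002, g' = -0.3334 → ψ = 0.6382
Converged at ψ = 0.6382.

two-phase, V/F = 0.6382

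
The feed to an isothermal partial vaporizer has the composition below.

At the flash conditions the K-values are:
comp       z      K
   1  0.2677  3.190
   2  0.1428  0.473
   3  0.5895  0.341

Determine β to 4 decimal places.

Rachford–Rice: g(β) = Σ zᵢ(Kᵢ−1)/(1+β(Kᵢ−1)) = 0.
Check two-phase: ΣzᵢKᵢ = 1.1225 > 1 and Σzᵢ/Kᵢ = 2.1146 > 1, so g(0) = 0.1225 > 0 and g(1) = -1.1146 < 0.
Newton–Raphson from β = 0.5:
  β = 0.5000: g = -0.40173, g' = -0.9351 → β = 0.0704
  β = 0.0704: g = 0.02243, g' = -1.2882 → β = 0.0878
  β = 0.0878: g = 0.00047, g' = -1.2352 → β = 0.0882
Converged at β = 0.0882.

β = 0.0882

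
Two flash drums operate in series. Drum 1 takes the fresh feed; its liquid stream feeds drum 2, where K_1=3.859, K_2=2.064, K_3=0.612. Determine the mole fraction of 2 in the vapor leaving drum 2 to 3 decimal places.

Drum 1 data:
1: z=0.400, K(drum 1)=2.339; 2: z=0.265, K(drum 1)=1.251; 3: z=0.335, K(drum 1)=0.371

y_2 (drum 2) = 0.252

Drum 1:
Rachford–Rice: g(ψ₁) = Σ zᵢ(Kᵢ−1)/(1+ψ₁(Kᵢ−1)) = 0.
g(0) = ΣzᵢKᵢ − 1 = 0.391 and g(1) = 1 − Σzᵢ/Kᵢ = -0.286, so a root lies in (0, 1).
Newton–Raphson from ψ₁ = 0.41:
  ψ₁ = 0.410: g = 0.1221, g' = -0.553 → ψ₁ = 0.631
  ψ₁ = 0.631: g = -0.0015, g' = -0.587 → ψ₁ = 0.628
Converged at ψ₁ = 0.628.
Drum-1 compositions:
  1: x = 0.217, y = 0.508
  2: x = 0.229, y = 0.286
  3: x = 0.554, y = 0.205
Drum-2 feed = drum-1 liquid: z₂ = (0.2173, 0.2289, 0.5538).
Drum 2:
Rachford–Rice: g(ψ₂) = Σ zᵢ(Kᵢ−1)/(1+ψ₂(Kᵢ−1)) = 0.
Check two-phase: ΣzᵢKᵢ = 1.650 > 1 and Σzᵢ/Kᵢ = 1.072 > 1, so g(0) = 0.650 > 0 and g(1) = -0.072 < 0.
Newton–Raphson from ψ₂ = 0.5:
  ψ₂ = 0.500: g = 0.1480, g' = -0.540 → ψ₂ = 0.774
  ψ₂ = 0.774: g = 0.0196, g' = -0.420 → ψ₂ = 0.821
  ψ₂ = 0.821: g = 0.0002, g' = -0.412 → ψ₂ = 0.822
Converged at ψ₂ = 0.822.
  1: x = 0.065, y = 0.250
  2: x = 0.122, y = 0.252
  3: x = 0.813, y = 0.498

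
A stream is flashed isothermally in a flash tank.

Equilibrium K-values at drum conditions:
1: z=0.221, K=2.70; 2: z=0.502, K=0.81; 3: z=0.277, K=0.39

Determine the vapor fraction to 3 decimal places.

Material balance + equilibrium reduce to Σ zᵢ(Kᵢ−1)/(1+ψ(Kᵢ−1)) = 0.
g(0) = ΣzᵢKᵢ − 1 = 0.111 and g(1) = 1 − Σzᵢ/Kᵢ = -0.412, so a root lies in (0, 1).
Newton iteration, ψ⁰ = 0.5:
  ψ = 0.500: g = -0.1454, g' = -0.422 → ψ = 0.155
  ψ = 0.155: g = 0.0122, g' = -0.545 → ψ = 0.178
Converged at ψ = 0.178.

ψ = 0.178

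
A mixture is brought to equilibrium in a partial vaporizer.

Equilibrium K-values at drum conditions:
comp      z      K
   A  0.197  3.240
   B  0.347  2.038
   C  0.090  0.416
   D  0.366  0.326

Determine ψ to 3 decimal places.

ψ = 0.499

Rachford–Rice: g(ψ) = Σ zᵢ(Kᵢ−1)/(1+ψ(Kᵢ−1)) = 0.
Feasibility: ΣzᵢKᵢ = 1.502, Σzᵢ/Kᵢ = 1.570 — both > 1, two phases present.
Newton–Raphson from ψ = 0.5:
  ψ = 0.500: g = -0.0010, g' = -0.821 → ψ = 0.499
Converged at ψ = 0.499.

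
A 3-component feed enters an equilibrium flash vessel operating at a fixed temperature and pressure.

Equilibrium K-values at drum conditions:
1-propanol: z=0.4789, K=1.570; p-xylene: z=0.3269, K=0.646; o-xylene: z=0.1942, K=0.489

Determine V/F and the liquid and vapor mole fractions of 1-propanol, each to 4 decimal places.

Rachford–Rice: g(V/F) = Σ zᵢ(Kᵢ−1)/(1+V/F(Kᵢ−1)) = 0.
g(0) = ΣzᵢKᵢ − 1 = 0.0580 and g(1) = 1 − Σzᵢ/Kᵢ = -0.2082, so a root lies in (0, 1).
Newton iteration, V/F⁰ = 0.57:
  V/F = 0.5700: g = -0.07896, g' = -0.2539 → V/F = 0.2590
  V/F = 0.2590: g = -0.00392, g' = -0.2352 → V/F = 0.2423
Converged at V/F = 0.2423.
Compositions from xᵢ = zᵢ/(1+V/F(Kᵢ−1)), yᵢ = Kᵢxᵢ:
  1-propanol: x = 0.4208, y = 0.6606
  p-xylene: x = 0.3576, y = 0.2310
  o-xylene: x = 0.2216, y = 0.1084

V/F = 0.2423, x_1-propanol = 0.4208, y_1-propanol = 0.6606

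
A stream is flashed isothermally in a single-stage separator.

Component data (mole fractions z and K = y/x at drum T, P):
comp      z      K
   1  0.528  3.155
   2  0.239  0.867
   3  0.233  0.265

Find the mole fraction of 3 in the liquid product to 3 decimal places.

x_3 = 0.535

Material balance + equilibrium reduce to Σ zᵢ(Kᵢ−1)/(1+V/F(Kᵢ−1)) = 0.
Feasibility: ΣzᵢKᵢ = 1.935, Σzᵢ/Kᵢ = 1.322 — both > 1, two phases present.
Newton–Raphson from V/F = 0.6:
  V/F = 0.600: g = 0.1553, g' = -0.874 → V/F = 0.778
  V/F = 0.778: g = -0.0100, g' = -1.034 → V/F = 0.768
Converged at V/F = 0.768.
Compositions from xᵢ = zᵢ/(1+V/F(Kᵢ−1)), yᵢ = Kᵢxᵢ:
  1: x = 0.199, y = 0.627
  2: x = 0.266, y = 0.231
  3: x = 0.535, y = 0.142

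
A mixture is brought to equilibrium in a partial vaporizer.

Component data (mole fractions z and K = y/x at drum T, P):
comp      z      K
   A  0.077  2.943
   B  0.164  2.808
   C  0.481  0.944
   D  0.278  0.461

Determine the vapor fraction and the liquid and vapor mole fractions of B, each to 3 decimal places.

Iterate (Newton) starting at ψ = 0.66:
  ψ = 0.660: g = -0.0598, g' = -0.363 → ψ = 0.495
  ψ = 0.495: g = 0.0005, g' = -0.377 → ψ = 0.497
Converged at ψ = 0.497.
Compositions from xᵢ = zᵢ/(1+ψ(Kᵢ−1)), yᵢ = Kᵢxᵢ:
  A: x = 0.039, y = 0.115
  B: x = 0.086, y = 0.243
  C: x = 0.495, y = 0.467
  D: x = 0.380, y = 0.175

ψ = 0.497, x_B = 0.086, y_B = 0.243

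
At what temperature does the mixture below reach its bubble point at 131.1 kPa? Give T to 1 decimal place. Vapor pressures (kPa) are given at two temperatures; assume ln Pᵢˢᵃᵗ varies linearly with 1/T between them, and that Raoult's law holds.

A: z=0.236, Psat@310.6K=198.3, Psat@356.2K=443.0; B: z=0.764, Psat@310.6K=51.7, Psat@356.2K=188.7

Bubble-point temperature: ΣzᵢPᵢˢᵃᵗ(T) = P. Interpolate ln Pᵢˢᵃᵗ = aᵢ + bᵢ/T.
  T = 310.6 K: ΣzᵢPᵢˢᵃᵗ = 86.30 kPa
  T = 356.2 K: ΣzᵢPᵢˢᵃᵗ = 248.71 kPa
  T = 333.4 K: ΣzᵢPᵢˢᵃᵗ = 150.77 kPa
  T = 322.0 K: ΣzᵢPᵢˢᵃᵗ = 114.95 kPa
  T = 327.7 K: ΣzᵢPᵢˢᵃᵗ = 131.90 kPa
  T = 324.9 K: ΣzᵢPᵢˢᵃᵗ = 123.34 kPa
Interpolating between 324.9 K and 327.7 K gives T ≈ 327.4 K.

T = 327.4 K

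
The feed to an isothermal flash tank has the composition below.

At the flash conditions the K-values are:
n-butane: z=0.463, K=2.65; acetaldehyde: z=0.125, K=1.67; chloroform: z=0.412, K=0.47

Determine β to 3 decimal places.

Let β = V/F and solve Σ zᵢ(Kᵢ−1)/(1+β(Kᵢ−1)) = 0.
g(0) = ΣzᵢKᵢ − 1 = 0.629 and g(1) = 1 − Σzᵢ/Kᵢ = -0.126, so a root lies in (0, 1).
Iterate (Newton) starting at β = 0.38:
  β = 0.380: g = 0.2629, g' = -0.693 → β = 0.759
  β = 0.759: g = 0.0293, g' = -0.597 → β = 0.808
Converged at β = 0.808.

β = 0.808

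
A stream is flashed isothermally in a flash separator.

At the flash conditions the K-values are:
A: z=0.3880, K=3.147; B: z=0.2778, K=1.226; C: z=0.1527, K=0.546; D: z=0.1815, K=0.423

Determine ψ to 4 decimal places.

ψ = 0.9021

Newton iteration, ψ⁰ = 0.5:
  ψ = 0.5000: g = 0.22129, g' = -0.5995 → ψ = 0.8691
  ψ = 0.8691: g = 0.01855, g' = -0.5567 → ψ = 0.9025
  ψ = 0.9025: g = -0.00022, g' = -0.5704 → ψ = 0.9021
Converged at ψ = 0.9021.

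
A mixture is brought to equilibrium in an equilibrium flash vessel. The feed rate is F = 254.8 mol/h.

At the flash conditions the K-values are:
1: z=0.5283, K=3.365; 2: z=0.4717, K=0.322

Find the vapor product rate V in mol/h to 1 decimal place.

V = 147.7 mol/h

Rachford–Rice: g(β) = Σ zᵢ(Kᵢ−1)/(1+β(Kᵢ−1)) = 0.
Feasibility: ΣzᵢKᵢ = 1.9296, Σzᵢ/Kᵢ = 1.6219 — both > 1, two phases present.
Binary case is linear: z₁(K₁−1)(1+β(K₂−1)) + z₂(K₂−1)(1+β(K₁−1)) = 0
⇒ β = [z₁(K₁−1)+z₂(K₂−1)] / [−(K₁−1)(K₂−1)] = 0.92962/1.60347 = 0.5798
Then V = β·F = 0.5798·254.8 = 147.7 mol/h and L = F − V = 107.1 mol/h.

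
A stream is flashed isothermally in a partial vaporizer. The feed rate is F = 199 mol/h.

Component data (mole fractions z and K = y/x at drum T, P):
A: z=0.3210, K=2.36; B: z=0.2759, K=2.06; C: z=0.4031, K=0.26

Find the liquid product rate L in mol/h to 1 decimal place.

L = 104.5 mol/h

Iterate (Newton) starting at ψ = 0.5:
  ψ = 0.5000: g = -0.02248, g' = -0.8989 → ψ = 0.4750
  ψ = 0.4750: g = -0.00023, g' = -0.8811 → ψ = 0.4747
Converged at ψ = 0.4747.
Then V = ψ·F = 0.4747·199 = 94.5 mol/h and L = F − V = 104.5 mol/h.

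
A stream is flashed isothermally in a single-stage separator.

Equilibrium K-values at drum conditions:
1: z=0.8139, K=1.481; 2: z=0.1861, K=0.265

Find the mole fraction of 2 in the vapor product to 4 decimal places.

Material balance + equilibrium reduce to Σ zᵢ(Kᵢ−1)/(1+β(Kᵢ−1)) = 0.
g(0) = ΣzᵢKᵢ − 1 = 0.2547 and g(1) = 1 − Σzᵢ/Kᵢ = -0.2518, so a root lies in (0, 1).
Iterate (Newton) starting at β = 0.5:
  β = 0.5000: g = 0.09933, g' = -0.3737 → β = 0.7658
  β = 0.7658: g = -0.02682, g' = -0.6267 → β = 0.7230
  β = 0.7230: g = -0.00145, g' = -0.5616 → β = 0.7205
Converged at β = 0.7204.
Compositions from xᵢ = zᵢ/(1+β(Kᵢ−1)), yᵢ = Kᵢxᵢ:
  1: x = 0.6044, y = 0.8952
  2: x = 0.3956, y = 0.1048

y_2 = 0.1048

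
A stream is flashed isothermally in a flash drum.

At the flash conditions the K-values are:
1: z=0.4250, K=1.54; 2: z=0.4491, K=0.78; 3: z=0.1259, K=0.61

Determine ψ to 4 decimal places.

ψ = 0.5653

Newton–Raphson from ψ = 0.33:
  ψ = 0.3300: g = 0.03190, g' = -0.1398 → ψ = 0.5582
  ψ = 0.5582: g = 0.00094, g' = -0.1327 → ψ = 0.5653
Converged at ψ = 0.5653.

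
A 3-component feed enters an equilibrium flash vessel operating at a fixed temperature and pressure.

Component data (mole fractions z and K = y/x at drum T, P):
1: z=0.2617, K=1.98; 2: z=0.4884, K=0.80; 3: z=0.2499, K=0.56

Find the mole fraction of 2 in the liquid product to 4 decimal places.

Rachford–Rice: g(ψ) = Σ zᵢ(Kᵢ−1)/(1+ψ(Kᵢ−1)) = 0.
g(0) = ΣzᵢKᵢ − 1 = 0.0488 and g(1) = 1 − Σzᵢ/Kᵢ = -0.1889, so a root lies in (0, 1).
Iterate (Newton) starting at ψ = 0.55:
  ψ = 0.5500: g = -0.08817, g' = -0.2150 → ψ = 0.1399
  ψ = 0.1399: g = 0.00789, g' = -0.2700 → ψ = 0.1691
  ψ = 0.1691: g = 0.00011, g' = -0.2624 → ψ = 0.1695
Converged at ψ = 0.1695.
Compositions from xᵢ = zᵢ/(1+ψ(Kᵢ−1)), yᵢ = Kᵢxᵢ:
  1: x = 0.2244, y = 0.4443
  2: x = 0.5055, y = 0.4044
  3: x = 0.2700, y = 0.1512

x_2 = 0.5055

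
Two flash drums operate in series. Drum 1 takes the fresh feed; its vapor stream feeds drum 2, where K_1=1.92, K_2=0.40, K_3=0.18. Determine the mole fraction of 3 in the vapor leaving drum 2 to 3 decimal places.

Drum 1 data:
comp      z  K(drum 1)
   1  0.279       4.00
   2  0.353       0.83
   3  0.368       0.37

Drum 1:
Newton iteration, ψ₁⁰ = 0.5:
  ψ₁ = 0.500: g = -0.0692, g' = -0.725 → ψ₁ = 0.405
  ψ₁ = 0.405: g = 0.0025, g' = -0.787 → ψ₁ = 0.408
Converged at ψ₁ = 0.408.
Drum-1 compositions:
  1: x = 0.125, y = 0.502
  2: x = 0.379, y = 0.315
  3: x = 0.495, y = 0.183
Drum-2 feed = drum-1 vapor: z₂ = (0.5020, 0.3148, 0.1832).
Drum 2:
Let ψ₂ = V/F and solve Σ zᵢ(Kᵢ−1)/(1+ψ₂(Kᵢ−1)) = 0.
g(0) = ΣzᵢKᵢ − 1 = 0.123 and g(1) = 1 − Σzᵢ/Kᵢ = -1.066, so a root lies in (0, 1).
Newton–Raphson from ψ₂ = 0.36:
  ψ₂ = 0.360: g = -0.1072, g' = -0.672 → ψ₂ = 0.201
  ψ₂ = 0.201: g = -0.0047, g' = -0.626 → ψ₂ = 0.193
Converged at ψ₂ = 0.193.
  1: x = 0.426, y = 0.818
  2: x = 0.356, y = 0.142
  3: x = 0.218, y = 0.039

y_3 (drum 2) = 0.039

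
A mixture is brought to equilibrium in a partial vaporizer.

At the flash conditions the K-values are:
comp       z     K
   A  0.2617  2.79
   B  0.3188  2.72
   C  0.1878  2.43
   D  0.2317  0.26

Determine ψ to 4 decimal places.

ψ = 0.8991

Material balance + equilibrium reduce to Σ zᵢ(Kᵢ−1)/(1+ψ(Kᵢ−1)) = 0.
g(0) = ΣzᵢKᵢ − 1 = 1.1139 and g(1) = 1 − Σzᵢ/Kᵢ = -0.1794, so a root lies in (0, 1).
Newton–Raphson from ψ = 0.42:
  ψ = 0.4200: g = 0.50477, g' = -1.0082 → ψ = 0.9207
  ψ = 0.9207: g = -0.03293, g' = -1.5816 → ψ = 0.8999
  ψ = 0.8999: g = -0.00110, g' = -1.4784 → ψ = 0.8991
Converged at ψ = 0.8991.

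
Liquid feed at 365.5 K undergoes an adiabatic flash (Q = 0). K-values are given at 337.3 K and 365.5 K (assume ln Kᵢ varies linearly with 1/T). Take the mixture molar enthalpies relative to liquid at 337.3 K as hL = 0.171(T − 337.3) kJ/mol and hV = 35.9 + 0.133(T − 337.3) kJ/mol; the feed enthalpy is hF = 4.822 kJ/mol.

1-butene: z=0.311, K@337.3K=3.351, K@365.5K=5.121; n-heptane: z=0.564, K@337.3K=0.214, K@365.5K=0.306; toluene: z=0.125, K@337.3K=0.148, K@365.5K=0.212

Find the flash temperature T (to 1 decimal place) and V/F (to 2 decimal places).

T = 340.3 K, V/F = 0.12

Adiabatic flash: solve Rachford–Rice at each trial T, then check hF = ψ·hV(T) + (1−ψ)·hL(T).
  T = 337.3 K: K = (3.351, 0.214, 0.148), RR gives ψ = 0.097, H_out = 3.469 kJ/mol
  T = 365.5 K: K = (5.121, 0.306, 0.212), RR gives ψ = 0.270, H_out = 14.223 kJ/mol
  T = 351.4 K: K = (4.178, 0.258, 0.178), RR gives ψ = 0.194, H_out = 9.275 kJ/mol
  T = 344.4 K: K = (3.753, 0.235, 0.163), RR gives ψ = 0.150, H_out = 6.543 kJ/mol
  T = 340.9 K: K = (3.551, 0.225, 0.155), RR gives ψ = 0.125, H_out = 5.073 kJ/mol
  T = 339.1 K: K = (3.450, 0.219, 0.152), RR gives ψ = 0.111, H_out = 4.284 kJ/mol
Linear interpolation between T = 339.1 (H_out = 4.284) and T = 340.9 (H_out = 5.073) on hF = 4.822 gives T ≈ 340.3 K, at which ψ = 0.12.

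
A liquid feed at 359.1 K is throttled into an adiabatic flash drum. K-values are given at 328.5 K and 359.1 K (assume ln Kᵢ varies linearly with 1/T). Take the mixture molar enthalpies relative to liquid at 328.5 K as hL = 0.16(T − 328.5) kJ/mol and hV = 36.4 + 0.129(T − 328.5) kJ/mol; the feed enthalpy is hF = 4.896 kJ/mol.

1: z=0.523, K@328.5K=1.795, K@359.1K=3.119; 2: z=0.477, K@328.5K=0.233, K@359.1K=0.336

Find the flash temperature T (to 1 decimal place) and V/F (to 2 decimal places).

Adiabatic flash: solve Rachford–Rice at each trial T, then check hF = ψ·hV(T) + (1−ψ)·hL(T).
  T = 328.5 K: K = (1.795, 0.233), RR gives ψ = 0.082, H_out = 2.980 kJ/mol
  T = 359.1 K: K = (3.119, 0.336), RR gives ψ = 0.563, H_out = 24.839 kJ/mol
  T = 343.8 K: K = (2.395, 0.282), RR gives ψ = 0.387, H_out = 16.339 kJ/mol
  T = 336.1 K: K = (2.078, 0.257), RR gives ψ = 0.261, H_out = 10.669 kJ/mol
  T = 332.3 K: K = (1.933, 0.245), RR gives ψ = 0.181, H_out = 7.186 kJ/mol
  T = 330.4 K: K = (1.863, 0.239), RR gives ψ = 0.134, H_out = 5.192 kJ/mol
Linear interpolation between T = 328.5 (H_out = 2.980) and T = 330.4 (H_out = 5.192) on hF = 4.896 gives T ≈ 330.1 K, at which ψ = 0.13.

T = 330.1 K, V/F = 0.13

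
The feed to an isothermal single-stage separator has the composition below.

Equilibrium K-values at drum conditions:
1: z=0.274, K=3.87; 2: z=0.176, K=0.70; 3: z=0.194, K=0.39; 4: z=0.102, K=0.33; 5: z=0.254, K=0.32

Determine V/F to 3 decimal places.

V/F = 0.225

Rachford–Rice: g(V/F) = Σ zᵢ(Kᵢ−1)/(1+V/F(Kᵢ−1)) = 0.
g(0) = ΣzᵢKᵢ − 1 = 0.374 and g(1) = 1 − Σzᵢ/Kᵢ = -0.923, so a root lies in (0, 1).
Newton–Raphson from V/F = 0.5:
  V/F = 0.500: g = -0.2739, g' = -0.925 → V/F = 0.204
  V/F = 0.204: g = 0.0250, g' = -1.230 → V/F = 0.224
  V/F = 0.224: g = 0.0005, g' = -1.178 → V/F = 0.225
Converged at V/F = 0.225.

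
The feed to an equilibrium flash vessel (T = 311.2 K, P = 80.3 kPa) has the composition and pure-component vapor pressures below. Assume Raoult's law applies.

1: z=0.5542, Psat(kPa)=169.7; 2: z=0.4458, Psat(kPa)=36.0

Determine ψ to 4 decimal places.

ψ = 0.6041

Raoult's law: Kᵢ = Pᵢˢᵃᵗ/P = Pᵢˢᵃᵗ/80.3.
  K_1 = 169.7/80.3 = 2.113325, K_2 = 36.0/80.3 = 0.448319
Let ψ = V/F and solve Σ zᵢ(Kᵢ−1)/(1+ψ(Kᵢ−1)) = 0.
Feasibility: ΣzᵢKᵢ = 1.3711, Σzᵢ/Kᵢ = 1.2566 — both > 1, two phases present.
Iterate (Newton) starting at ψ = 0.5:
  ψ = 0.5000: g = 0.05674, g' = -0.5422 → ψ = 0.6047
  ψ = 0.6047: g = -0.00028, g' = -0.5509 → ψ = 0.6041
Converged at ψ = 0.6041.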